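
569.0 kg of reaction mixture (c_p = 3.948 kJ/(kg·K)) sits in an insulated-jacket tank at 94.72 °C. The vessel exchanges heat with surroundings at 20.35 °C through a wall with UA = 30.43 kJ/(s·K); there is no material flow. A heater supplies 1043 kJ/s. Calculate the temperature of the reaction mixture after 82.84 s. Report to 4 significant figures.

Lumped-capacitance energy balance: M c_p dT/dt = UA(T_amb − T) + Q̇.
dT/dt = (T_ss − T)/τ with T_ss = T_amb + Q̇/UA = 20.35 + 1043/30.43 = 54.6254 °C, τ = M c_p/UA = 569.0·3.948/30.43 = 73.8223 s.
Integrating: T(t) = T_ss + (T₀ − T_ss) e^(−t/τ).
T(82.84) = 54.6254 + (40.0946)·0.325578 = 67.6793 °C.

67.68 °C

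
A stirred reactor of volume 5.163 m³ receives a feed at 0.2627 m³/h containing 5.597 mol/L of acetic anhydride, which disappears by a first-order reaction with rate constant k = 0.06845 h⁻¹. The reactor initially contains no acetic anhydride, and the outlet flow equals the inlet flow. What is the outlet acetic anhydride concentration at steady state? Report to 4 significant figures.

V dC/dt = Q(C_in − C) − k V C.
Steady state (dC/dt = 0): C_ss = Q C_in/(Q + kV) = C_in/(1 + kV/Q).
C_ss = 0.2627·5.597/(0.2627 + 0.06845·5.163) = 1.47033/0.616107 = 2.38649 mol/L.

2.386 mol/L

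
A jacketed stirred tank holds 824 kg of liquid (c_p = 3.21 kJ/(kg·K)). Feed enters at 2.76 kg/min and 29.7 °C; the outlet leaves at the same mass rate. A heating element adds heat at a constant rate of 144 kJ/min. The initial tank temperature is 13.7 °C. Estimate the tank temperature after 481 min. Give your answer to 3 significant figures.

First-law balance (no shaft work): M c_p dT/dt = ṁ c_p (T_in − T) + 144.
Rearrange: dT/dt = (T_ss − T)/τ with τ = M/ṁ = 298.55 min and T_ss = T_in + Q̇/(ṁ c_p) = 45.954 °C.
This is linear first-order; T(t) = T_ss + (T₀ − T_ss) e^(−t/τ).
T(481) = 45.954 + (-32.254)·e^(−481/298.55) = 45.954 + (-32.254)·0.19966 = 39.514 °C.

39.5 °C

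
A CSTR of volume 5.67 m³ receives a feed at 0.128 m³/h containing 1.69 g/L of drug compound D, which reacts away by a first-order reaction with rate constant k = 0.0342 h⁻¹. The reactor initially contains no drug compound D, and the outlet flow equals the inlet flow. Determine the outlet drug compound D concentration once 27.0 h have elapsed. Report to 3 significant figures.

0.527 g/L

Accumulation = in − out − consumed: V dC/dt = Q C_in − Q C − k V C.
This is linear with rate a = Q/V + k = 0.056775 h⁻¹.
C_ss = Q C_in/(Q + kV) = 0.67198 g/L; C(t) = C_ss + (C₀ − C_ss) e^(−a t).
C(27.0) = 0.67198 + (-0.67198)·e^(−0.056775·27.0) = 0.67198 + (-0.67198)·0.21590 = 0.52690 g/L.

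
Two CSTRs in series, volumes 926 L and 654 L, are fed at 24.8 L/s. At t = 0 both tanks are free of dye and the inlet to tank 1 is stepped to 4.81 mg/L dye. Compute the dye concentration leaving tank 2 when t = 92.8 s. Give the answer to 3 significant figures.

3.79 mg/L

Species balance on tank i: dCᵢ/dt = (Cᵢ₋₁ − Cᵢ)/τᵢ with τᵢ = Vᵢ/Q.
τ₁ = 926/24.8 = 37.339 s; τ₂ = 654/24.8 = 26.371 s.
Solving the cascade with C₁(0)=C₂(0)=0 gives C₂(t) = C_in[1 − (τ₁ e^(−t/τ₁) − τ₂ e^(−t/τ₂))/(τ₁ − τ₂)].
At t = 92.8: e^(−t/τ₁) = 0.083296, e^(−t/τ₂) = 0.029628.
C₂ = 4.81·[1 − (37.339·0.083296 − 26.371·0.029628)/(10.968)] = 4.81·0.78767 = 3.7887 mg/L.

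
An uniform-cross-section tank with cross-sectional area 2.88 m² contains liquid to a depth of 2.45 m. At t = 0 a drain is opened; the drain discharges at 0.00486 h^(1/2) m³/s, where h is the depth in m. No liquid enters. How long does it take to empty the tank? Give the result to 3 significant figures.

Volume balance on the tank: A dh/dt = −0.00486 √h.
Separate and integrate: 2(√h − √h₀) = −(0.00486/A) t.
Tank is empty when √h = 0: t_empty = 2A√h₀/0.00486.
t_empty = 2·2.88·√2.45/0.00486 = 5.7600·1.5652/0.00486 = 1855.1 s.

1860 s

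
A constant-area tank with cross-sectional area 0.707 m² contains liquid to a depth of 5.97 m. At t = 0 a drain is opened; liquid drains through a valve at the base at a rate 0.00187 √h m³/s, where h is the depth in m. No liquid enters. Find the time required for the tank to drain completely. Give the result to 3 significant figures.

1850 s

With no inflow, A dh/dt = −0.00187 √h.
This is separable: 2 d(√h)/dt = −0.00187/A, so √h = √h₀ − (0.00187/(2A)) t.
Tank is empty when √h = 0: t_empty = 2A√h₀/0.00187.
t_empty = 2·0.707·√5.97/0.00187 = 1.4140·2.4434/0.00187 = 1847.5 s.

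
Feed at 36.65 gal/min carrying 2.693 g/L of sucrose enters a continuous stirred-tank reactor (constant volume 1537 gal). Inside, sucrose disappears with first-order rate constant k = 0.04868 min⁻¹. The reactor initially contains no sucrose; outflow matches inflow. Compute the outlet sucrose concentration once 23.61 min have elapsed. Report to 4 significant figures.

0.7256 g/L

Accumulation = in − out − consumed: V dC/dt = Q C_in − Q C − k V C.
dC/dt = (Q/V) C_in − (Q/V + k) C; effective rate a = Q/V + k = 0.0238452 + 0.04868 = 0.0725252 min⁻¹.
C_ss = Q C_in/(Q + kV) = 0.885417 g/L; C(t) = C_ss + (C₀ − C_ss) e^(−a t).
C(23.61) = 0.885417 + (-0.885417)·e^(−0.0725252·23.61) = 0.885417 + (-0.885417)·0.180447 = 0.725646 g/L.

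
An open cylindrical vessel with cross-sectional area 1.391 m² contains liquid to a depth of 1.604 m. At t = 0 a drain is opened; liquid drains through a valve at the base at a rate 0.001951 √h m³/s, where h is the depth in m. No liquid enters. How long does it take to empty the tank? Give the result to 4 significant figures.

A dh/dt = −Q_out = −0.001951 √h.
This is separable: 2 d(√h)/dt = −0.001951/A, so √h = √h₀ − (0.001951/(2A)) t.
Tank is empty when √h = 0: t_empty = 2A√h₀/0.001951.
t_empty = 2·1.391·√1.604/0.001951 = 2.78200·1.26649/0.001951 = 1805.93 s.

1806 s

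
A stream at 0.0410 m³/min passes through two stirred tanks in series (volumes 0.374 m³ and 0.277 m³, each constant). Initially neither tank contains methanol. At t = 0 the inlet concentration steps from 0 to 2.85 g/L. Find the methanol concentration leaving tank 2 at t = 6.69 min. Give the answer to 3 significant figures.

0.596 g/L

Species balance on tank i: dCᵢ/dt = (Cᵢ₋₁ − Cᵢ)/τᵢ with τᵢ = Vᵢ/Q.
τ₁ = 0.374/0.0410 = 9.1220 min; τ₂ = 0.277/0.0410 = 6.7561 min.
Solving the cascade with C₁(0)=C₂(0)=0 gives C₂(t) = C_in[1 − (τ₁ e^(−t/τ₁) − τ₂ e^(−t/τ₂))/(τ₁ − τ₂)].
At t = 6.69: e^(−t/τ₁) = 0.48028, e^(−t/τ₂) = 0.37150.
C₂ = 2.85·[1 − (9.1220·0.48028 − 6.7561·0.37150)/(2.3659)] = 2.85·0.20909 = 0.59590 g/L.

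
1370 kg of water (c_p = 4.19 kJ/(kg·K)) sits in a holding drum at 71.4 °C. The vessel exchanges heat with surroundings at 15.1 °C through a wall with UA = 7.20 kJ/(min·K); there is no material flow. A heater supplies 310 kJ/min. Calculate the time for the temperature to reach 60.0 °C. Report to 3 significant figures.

Lumped-capacitance energy balance: M c_p dT/dt = UA(T_amb − T) + Q̇.
τ = M c_p/UA = 797.26 min; T_ss = T_amb + Q̇/UA = 15.1 + 310/7.20 = 58.156 °C.
T(t) = T_ss + (T₀ − T_ss)e^(−t/τ); set T = 60.0:
t = −τ ln[(T − T_ss)/(T₀ − T_ss)] = −797.26 · ln(0.13926) = 1571.7 min.

1570 min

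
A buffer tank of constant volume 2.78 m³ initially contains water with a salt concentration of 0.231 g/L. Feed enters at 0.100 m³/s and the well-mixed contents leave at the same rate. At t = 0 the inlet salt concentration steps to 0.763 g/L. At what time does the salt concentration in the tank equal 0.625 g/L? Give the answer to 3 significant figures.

37.5 s

Mass balance on the solute (V constant): V dC/dt = Q(C_in − C), so τ = V/Q = 27.800 s.
C(t) = C_in + (C₀ − C_in) e^(−t/τ). Set C = 0.625 and solve for t:
e^(−t/τ) = (C − C_in)/(C₀ − C_in) = (0.625 − 0.763)/(0.231 − 0.763) = 0.25940
t = −τ ln(…) = 27.800 × 1.3494 = 37.513 s.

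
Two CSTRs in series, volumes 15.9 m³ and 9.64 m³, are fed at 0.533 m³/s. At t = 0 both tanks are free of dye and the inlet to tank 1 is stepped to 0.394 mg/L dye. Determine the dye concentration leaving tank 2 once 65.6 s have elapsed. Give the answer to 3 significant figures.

0.299 mg/L

Time constants: τᵢ = Vᵢ/Q for each well-mixed tank.
τ₁ = 15.9/0.533 = 29.831 s; τ₂ = 9.64/0.533 = 18.086 s.
Tank 1: C₁ = C_in(1 − e^(−t/τ₁)). Tank 2 (τ₁ ≠ τ₂): C₂ = C_in[1 − (τ₁ e^(−t/τ₁) − τ₂ e^(−t/τ₂))/(τ₁ − τ₂)].
At t = 65.6: e^(−t/τ₁) = 0.11091, e^(−t/τ₂) = 0.026594.
C₂ = 0.394·[1 − (29.831·0.11091 − 18.086·0.026594)/(11.745)] = 0.394·0.75925 = 0.29915 mg/L.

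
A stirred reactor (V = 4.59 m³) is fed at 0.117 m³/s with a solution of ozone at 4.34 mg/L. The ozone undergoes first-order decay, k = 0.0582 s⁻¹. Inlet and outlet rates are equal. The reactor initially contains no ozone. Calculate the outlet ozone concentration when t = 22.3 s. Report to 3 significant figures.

Species balance: V dC/dt = Q C_in − Q C − k V C.
This is linear with rate a = Q/V + k = 0.083690 s⁻¹.
C_ss = Q C_in/(Q + kV) = 1.3219 mg/L; C(t) = C_ss + (C₀ − C_ss) e^(−a t).
C(22.3) = 1.3219 + (-1.3219)·e^(−0.083690·22.3) = 1.3219 + (-1.3219)·0.15470 = 1.1174 mg/L.

1.12 mg/L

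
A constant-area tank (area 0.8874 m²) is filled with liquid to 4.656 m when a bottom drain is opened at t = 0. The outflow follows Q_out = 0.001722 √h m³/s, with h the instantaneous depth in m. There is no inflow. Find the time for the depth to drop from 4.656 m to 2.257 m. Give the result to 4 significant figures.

With no inflow, A dh/dt = −0.001722 √h.
Separate and integrate: 2(√h − √h₀) = −(0.001722/A) t.
t = 2A(√h₀ − √h)/0.001722 = 2·0.8874·(√4.656 − √2.257)/0.001722
  = 1.77480 × (2.15778 − 1.50233) / 0.001722 = 675.542 s.

675.5 s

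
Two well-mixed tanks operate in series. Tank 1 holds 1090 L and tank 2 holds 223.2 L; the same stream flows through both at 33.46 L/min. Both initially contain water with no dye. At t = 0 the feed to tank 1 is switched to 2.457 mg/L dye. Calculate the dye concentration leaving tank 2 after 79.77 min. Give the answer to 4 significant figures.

2.190 mg/L

Species balance on tank i: dCᵢ/dt = (Cᵢ₋₁ − Cᵢ)/τᵢ with τᵢ = Vᵢ/Q.
τ₁ = 1090/33.46 = 32.5762 min; τ₂ = 223.2/33.46 = 6.67065 min.
Solving the cascade with C₁(0)=C₂(0)=0 gives C₂(t) = C_in[1 − (τ₁ e^(−t/τ₁) − τ₂ e^(−t/τ₂))/(τ₁ − τ₂)].
At t = 79.77: e^(−t/τ₁) = 0.0864042, e^(−t/τ₂) = 6.40551e-06.
C₂ = 2.457·[1 − (32.5762·0.0864042 − 6.67065·6.40551e-06)/(25.9056)] = 2.457·0.891349 = 2.19004 mg/L.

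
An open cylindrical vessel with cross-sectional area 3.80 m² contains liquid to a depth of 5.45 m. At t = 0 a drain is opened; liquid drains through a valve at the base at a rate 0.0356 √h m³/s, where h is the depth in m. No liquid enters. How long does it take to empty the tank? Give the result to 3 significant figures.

498 s

A dh/dt = −Q_out = −0.0356 √h.
∫ h^(−1/2) dh = −(0.0356/A) ∫ dt, giving 2√h = 2√h₀ − (0.0356/A) t.
Set h = 0: 2√h₀ = (0.0356/A) t_empty ⇒ t_empty = 2A√h₀/0.0356.
t_empty = 2·3.80·√5.45/0.0356 = 7.6000·2.3345/0.0356 = 498.38 s.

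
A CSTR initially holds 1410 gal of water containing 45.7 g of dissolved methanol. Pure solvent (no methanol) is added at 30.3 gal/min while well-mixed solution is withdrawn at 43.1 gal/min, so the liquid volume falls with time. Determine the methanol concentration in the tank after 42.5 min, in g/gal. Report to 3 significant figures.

Total volume: dV/dt = Q_in − Q_out = -12.800 gal/min, so V(t) = 1410 − 12.800 t and V(42.5) = 866.00 gal.
No methanol enters, so dm/dt = −Q_out · (m/V).
dm/m = −Q_out dt/(V₀ − 12.800 t); integrating gives ln(m/m₀) = −(Q_out/(Q_in−Q_out)) ln(V/V₀).
m = m₀ (V₀/V)^(Q_out/(Q_in−Q_out)) = 45.7 × (1410/866.00)^(-3.3672) = 8.8528 g.
C = m/V = 8.8528/866.00 = 0.010223 g/gal.

0.0102 g/gal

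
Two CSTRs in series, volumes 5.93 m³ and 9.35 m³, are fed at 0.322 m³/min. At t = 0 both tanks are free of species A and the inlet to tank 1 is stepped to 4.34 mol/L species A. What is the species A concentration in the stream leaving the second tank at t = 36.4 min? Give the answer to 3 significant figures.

2.00 mol/L

Time constants: τᵢ = Vᵢ/Q for each well-mixed tank.
τ₁ = 5.93/0.322 = 18.416 min; τ₂ = 9.35/0.322 = 29.037 min.
Tank 1: C₁ = C_in(1 − e^(−t/τ₁)). Tank 2 (τ₁ ≠ τ₂): C₂ = C_in[1 − (τ₁ e^(−t/τ₁) − τ₂ e^(−t/τ₂))/(τ₁ − τ₂)].
At t = 36.4: e^(−t/τ₁) = 0.13855, e^(−t/τ₂) = 0.28549.
C₂ = 4.34·[1 − (18.416·0.13855 − 29.037·0.28549)/(-10.621)] = 4.34·0.45974 = 1.9953 mol/L.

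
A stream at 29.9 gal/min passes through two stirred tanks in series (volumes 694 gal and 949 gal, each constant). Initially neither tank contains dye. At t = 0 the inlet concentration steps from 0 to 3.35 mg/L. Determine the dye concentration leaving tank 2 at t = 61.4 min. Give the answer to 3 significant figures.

Time constants: τᵢ = Vᵢ/Q for each well-mixed tank.
τ₁ = 694/29.9 = 23.211 min; τ₂ = 949/29.9 = 31.739 min.
Tank 1: C₁ = C_in(1 − e^(−t/τ₁)). Tank 2 (τ₁ ≠ τ₂): C₂ = C_in[1 − (τ₁ e^(−t/τ₁) − τ₂ e^(−t/τ₂))/(τ₁ − τ₂)].
At t = 61.4: e^(−t/τ₁) = 0.070982, e^(−t/τ₂) = 0.14449.
C₂ = 3.35·[1 − (23.211·0.070982 − 31.739·0.14449)/(-8.5284)] = 3.35·0.65544 = 2.1957 mg/L.

2.20 mg/L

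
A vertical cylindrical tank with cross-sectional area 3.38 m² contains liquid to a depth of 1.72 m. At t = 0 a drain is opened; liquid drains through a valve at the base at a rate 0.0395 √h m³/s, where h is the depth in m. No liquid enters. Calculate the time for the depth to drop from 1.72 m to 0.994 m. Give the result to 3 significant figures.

53.8 s

With no inflow, A dh/dt = −0.0395 √h.
This is separable: 2 d(√h)/dt = −0.0395/A, so √h = √h₀ − (0.0395/(2A)) t.
t = 2A(√h₀ − √h)/0.0395 = 2·3.38·(√1.72 − √0.994)/0.0395
  = 6.7600 × (1.3115 − 0.99700) / 0.0395 = 53.822 s.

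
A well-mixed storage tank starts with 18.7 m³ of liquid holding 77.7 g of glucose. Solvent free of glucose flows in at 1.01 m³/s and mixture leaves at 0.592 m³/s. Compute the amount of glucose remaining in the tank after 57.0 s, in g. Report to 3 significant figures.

Total volume: dV/dt = Q_in − Q_out = 0.41800 m³/s, so V(t) = 18.7 + 0.41800 t and V(57.0) = 42.526 m³.
Species balance (pure solvent in): dm/dt = −Q_out · m/V(t).
dm/m = −Q_out dt/(V₀ + 0.41800 t); integrating gives ln(m/m₀) = −(Q_out/(Q_in−Q_out)) ln(V/V₀).
m = m₀ (V₀/V)^(Q_out/(Q_in−Q_out)) = 77.7 × (18.7/42.526)^(1.4163) = 24.270 g.

24.3 g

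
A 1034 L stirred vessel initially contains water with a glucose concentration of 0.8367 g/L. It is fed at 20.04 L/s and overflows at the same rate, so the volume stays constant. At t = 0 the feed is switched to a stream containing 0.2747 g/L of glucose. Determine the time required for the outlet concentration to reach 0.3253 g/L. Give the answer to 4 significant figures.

124.2 s

Accumulation = in − out for the solute gives V dC/dt = Q(C_in − C), so τ = V/Q = 51.5968 s.
C(t) = C_in + (C₀ − C_in) e^(−t/τ). Set C = 0.3253 and solve for t:
e^(−t/τ) = (C − C_in)/(C₀ − C_in) = (0.3253 − 0.2747)/(0.8367 − 0.2747) = 0.0900356
t = −τ ln(…) = 51.5968 × 2.40755 = 124.222 s.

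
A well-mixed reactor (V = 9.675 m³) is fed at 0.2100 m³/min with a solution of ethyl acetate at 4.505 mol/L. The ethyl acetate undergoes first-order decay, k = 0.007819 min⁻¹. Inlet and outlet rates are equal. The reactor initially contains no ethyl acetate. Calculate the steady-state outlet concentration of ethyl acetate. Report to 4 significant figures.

Accumulation = in − out − consumed: V dC/dt = Q C_in − Q C − k V C.
Steady state (dC/dt = 0): C_ss = Q C_in/(Q + kV) = C_in/(1 + kV/Q).
C_ss = 0.2100·4.505/(0.2100 + 0.007819·9.675) = 0.946050/0.285649 = 3.31193 mol/L.

3.312 mol/L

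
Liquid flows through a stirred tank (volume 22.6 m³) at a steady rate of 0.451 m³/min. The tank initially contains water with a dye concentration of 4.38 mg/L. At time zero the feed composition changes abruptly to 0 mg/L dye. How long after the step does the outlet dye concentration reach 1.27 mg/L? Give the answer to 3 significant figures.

62.0 min

Species balance: V dC/dt = Q(C_in − C) ⇒ τ = V/Q = 50.111 min.
C(t) = C_in + (C₀ − C_in) e^(−t/τ). Set C = 1.27 and solve for t:
e^(−t/τ) = (C − C_in)/(C₀ − C_in) = (1.27 − 0)/(4.38 − 0) = 0.28995
t = −τ ln(…) = 50.111 × 1.2380 = 62.039 min.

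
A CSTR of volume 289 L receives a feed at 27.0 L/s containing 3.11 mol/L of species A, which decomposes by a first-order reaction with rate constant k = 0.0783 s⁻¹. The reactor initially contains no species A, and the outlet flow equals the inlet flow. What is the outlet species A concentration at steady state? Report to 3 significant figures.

Accumulation = in − out − consumed: V dC/dt = Q C_in − Q C − k V C.
Steady state (dC/dt = 0): C_ss = Q C_in/(Q + kV) = C_in/(1 + kV/Q).
C_ss = 27.0·3.11/(27.0 + 0.0783·289) = 83.970/49.629 = 1.6920 mol/L.

1.69 mol/L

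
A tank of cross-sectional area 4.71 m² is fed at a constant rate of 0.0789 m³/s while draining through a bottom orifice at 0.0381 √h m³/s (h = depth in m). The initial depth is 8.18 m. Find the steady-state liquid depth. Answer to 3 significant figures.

A dh/dt = Q_in − 0.0381 √h. Steady state requires inflow = outflow:
Q_in = 0.0381 √h_ss ⇒ √h_ss = 0.0789/0.0381 = 2.0709.
h_ss = 2.0709² = 4.2885 m. (Since h₀ = 8.18 m > h_ss, the level will fall toward this value.)

4.29 m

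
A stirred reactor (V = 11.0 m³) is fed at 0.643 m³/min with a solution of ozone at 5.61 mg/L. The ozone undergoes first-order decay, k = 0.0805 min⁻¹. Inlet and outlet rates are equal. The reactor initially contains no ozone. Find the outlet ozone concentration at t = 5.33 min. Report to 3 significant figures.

1.23 mg/L

Accumulation = in − out − consumed: V dC/dt = Q C_in − Q C − k V C.
dC/dt = (Q/V) C_in − (Q/V + k) C; effective rate a = Q/V + k = 0.058455 + 0.0805 = 0.13895 min⁻¹.
C_ss = Q C_in/(Q + kV) = 2.3600 mg/L; C(t) = C_ss + (C₀ − C_ss) e^(−a t).
C(5.33) = 2.3600 + (-2.3600)·e^(−0.13895·5.33) = 2.3600 + (-2.3600)·0.47681 = 1.2347 mg/L.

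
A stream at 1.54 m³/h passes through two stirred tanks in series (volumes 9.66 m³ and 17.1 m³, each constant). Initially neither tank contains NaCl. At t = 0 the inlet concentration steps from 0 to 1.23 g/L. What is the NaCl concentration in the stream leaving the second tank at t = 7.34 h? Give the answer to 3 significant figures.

0.266 g/L

Each tank obeys Vᵢ dCᵢ/dt = Q(Cᵢ₋₁ − Cᵢ), so τᵢ = Vᵢ/Q.
τ₁ = 9.66/1.54 = 6.2727 h; τ₂ = 17.1/1.54 = 11.104 h.
Tank 1: C₁ = C_in(1 − e^(−t/τ₁)). Tank 2 (τ₁ ≠ τ₂): C₂ = C_in[1 − (τ₁ e^(−t/τ₁) − τ₂ e^(−t/τ₂))/(τ₁ − τ₂)].
At t = 7.34: e^(−t/τ₁) = 0.31032, e^(−t/τ₂) = 0.51632.
C₂ = 1.23·[1 − (6.2727·0.31032 − 11.104·0.51632)/(-4.8312)] = 1.23·0.21622 = 0.26595 g/L.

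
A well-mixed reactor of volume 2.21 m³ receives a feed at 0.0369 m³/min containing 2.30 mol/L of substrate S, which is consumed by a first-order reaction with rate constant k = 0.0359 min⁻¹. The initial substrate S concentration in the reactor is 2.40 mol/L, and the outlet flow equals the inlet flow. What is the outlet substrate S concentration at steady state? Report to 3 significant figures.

0.730 mol/L

Accumulation = in − out − consumed: V dC/dt = Q C_in − Q C − k V C.
Steady state (dC/dt = 0): C_ss = Q C_in/(Q + kV) = C_in/(1 + kV/Q).
C_ss = 0.0369·2.30/(0.0369 + 0.0359·2.21) = 0.084870/0.11624 = 0.73013 mol/L.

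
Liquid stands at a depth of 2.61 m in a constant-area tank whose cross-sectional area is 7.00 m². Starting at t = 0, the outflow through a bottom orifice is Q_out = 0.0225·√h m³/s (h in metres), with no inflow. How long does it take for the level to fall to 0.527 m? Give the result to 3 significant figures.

554 s

A dh/dt = −Q_out = −0.0225 √h.
Separate and integrate: 2(√h − √h₀) = −(0.0225/A) t.
t = 2A(√h₀ − √h)/0.0225 = 2·7.00·(√2.61 − √0.527)/0.0225
  = 14.000 × (1.6155 − 0.72595) / 0.0225 = 553.53 s.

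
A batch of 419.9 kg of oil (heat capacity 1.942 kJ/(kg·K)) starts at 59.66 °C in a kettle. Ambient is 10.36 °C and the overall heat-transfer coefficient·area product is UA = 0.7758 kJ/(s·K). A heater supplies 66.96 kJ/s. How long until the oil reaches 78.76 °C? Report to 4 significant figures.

762.9 s

Energy balance: M c_p dT/dt = −UA(T − T_amb) + Q̇.
τ = M c_p/UA = 1051.10 s; T_ss = T_amb + Q̇/UA = 10.36 + 66.96/0.7758 = 96.6709 °C.
T(t) = T_ss + (T₀ − T_ss)e^(−t/τ); set T = 78.76:
t = −τ ln[(T − T_ss)/(T₀ − T_ss)] = −1051.10 · ln(0.483936) = 762.894 s.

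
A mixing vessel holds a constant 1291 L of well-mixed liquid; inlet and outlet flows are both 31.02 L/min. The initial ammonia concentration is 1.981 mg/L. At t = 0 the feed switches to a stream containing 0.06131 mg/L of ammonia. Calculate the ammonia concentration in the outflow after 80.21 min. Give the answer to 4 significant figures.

0.3407 mg/L

Species balance on the tank: V dC/dt = Q(C_in − C).
Time constant τ = V/Q = 1291/31.02 = 41.6183 min.
Integrating: C(t) = C_in + (C₀ − C_in) e^(−t/τ).
C(80.21) = 0.06131 + (1.981 − 0.06131)·e^(−80.21/41.6183) = 0.06131 + (1.91969)·0.145544 = 0.340709 mg/L.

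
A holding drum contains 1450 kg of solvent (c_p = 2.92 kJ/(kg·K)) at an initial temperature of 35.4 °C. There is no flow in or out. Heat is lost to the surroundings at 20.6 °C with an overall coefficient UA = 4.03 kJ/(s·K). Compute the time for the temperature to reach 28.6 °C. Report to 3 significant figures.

M c_p dT/dt = −UA(T − T_amb).
τ = M c_p/UA = 1050.6 s; T_ss = T_amb = 20.600 °C.
T(t) = T_ss + (T₀ − T_ss)e^(−t/τ); set T = 28.6:
t = −τ ln[(T − T_ss)/(T₀ − T_ss)] = −1050.6 · ln(0.54054) = 646.33 s.

646 s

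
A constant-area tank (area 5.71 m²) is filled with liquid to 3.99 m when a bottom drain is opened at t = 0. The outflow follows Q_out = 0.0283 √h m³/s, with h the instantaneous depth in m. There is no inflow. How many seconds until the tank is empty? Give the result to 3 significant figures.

806 s

Volume balance on the tank: A dh/dt = −0.0283 √h.
This is separable: 2 d(√h)/dt = −0.0283/A, so √h = √h₀ − (0.0283/(2A)) t.
Tank is empty when √h = 0: t_empty = 2A√h₀/0.0283.
t_empty = 2·5.71·√3.99/0.0283 = 11.420·1.9975/0.0283 = 806.06 s.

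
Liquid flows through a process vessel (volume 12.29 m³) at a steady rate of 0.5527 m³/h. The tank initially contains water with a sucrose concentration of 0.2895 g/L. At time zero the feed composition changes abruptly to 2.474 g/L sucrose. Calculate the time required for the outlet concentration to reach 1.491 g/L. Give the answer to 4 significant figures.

17.76 h

Mass balance on the solute (V constant): V dC/dt = Q(C_in − C), so τ = V/Q = 22.2363 h.
C(t) = C_in + (C₀ − C_in) e^(−t/τ). Set C = 1.491 and solve for t:
e^(−t/τ) = (C − C_in)/(C₀ − C_in) = (1.491 − 2.474)/(0.2895 − 2.474) = 0.449989
t = −τ ln(…) = 22.2363 × 0.798533 = 17.7564 h.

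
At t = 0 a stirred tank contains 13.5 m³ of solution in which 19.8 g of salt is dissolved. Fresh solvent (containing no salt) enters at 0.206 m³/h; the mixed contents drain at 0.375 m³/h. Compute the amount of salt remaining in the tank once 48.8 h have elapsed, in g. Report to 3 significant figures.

2.44 g

Let m(t) be the amount of salt. Volume: V(t) = V₀ + (Q_in − Q_out) t = 13.5 − 0.16900 t; V(48.8) = 5.2528 m³.
Species balance (pure solvent in): dm/dt = −Q_out · m/V(t).
Separate: dm/m = −Q_out dt/V(t) ⇒ ln(m/m₀) = −(Q_out/(Q_in−Q_out)) ln(V/V₀).
m = m₀ (V₀/V)^(Q_out/(Q_in−Q_out)) = 19.8 × (13.5/5.2528)^(-2.2189) = 2.4380 g.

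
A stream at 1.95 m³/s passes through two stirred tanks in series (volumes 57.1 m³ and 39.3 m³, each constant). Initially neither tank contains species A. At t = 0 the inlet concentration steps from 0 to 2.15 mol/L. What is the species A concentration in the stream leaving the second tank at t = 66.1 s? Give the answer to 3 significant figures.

Each tank obeys Vᵢ dCᵢ/dt = Q(Cᵢ₋₁ − Cᵢ), so τᵢ = Vᵢ/Q.
τ₁ = 57.1/1.95 = 29.282 s; τ₂ = 39.3/1.95 = 20.154 s.
Solving the cascade with C₁(0)=C₂(0)=0 gives C₂(t) = C_in[1 − (τ₁ e^(−t/τ₁) − τ₂ e^(−t/τ₂))/(τ₁ − τ₂)].
At t = 66.1: e^(−t/τ₁) = 0.10463, e^(−t/τ₂) = 0.037637.
C₂ = 2.15·[1 − (29.282·0.10463 − 20.154·0.037637)/(9.1282)] = 2.15·0.74747 = 1.6071 mol/L.

1.61 mol/L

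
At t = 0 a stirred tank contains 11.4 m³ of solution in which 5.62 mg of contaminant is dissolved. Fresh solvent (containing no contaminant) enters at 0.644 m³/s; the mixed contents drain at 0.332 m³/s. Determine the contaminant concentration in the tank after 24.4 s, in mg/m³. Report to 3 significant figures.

Let m(t) be the amount of contaminant. Volume: V(t) = V₀ + (Q_in − Q_out) t = 11.4 + 0.31200 t; V(24.4) = 19.013 m³.
Solute balance: dm/dt = 0 − Q_out C = −Q_out m/V(t).
dm/m = −Q_out dt/(V₀ + 0.31200 t); integrating gives ln(m/m₀) = −(Q_out/(Q_in−Q_out)) ln(V/V₀).
m = m₀ (V₀/V)^(Q_out/(Q_in−Q_out)) = 5.62 × (11.4/19.013)^(1.0641) = 3.2610 mg.
C = m/V = 3.2610/19.013 = 0.17152 mg/m³.

0.172 mg/m³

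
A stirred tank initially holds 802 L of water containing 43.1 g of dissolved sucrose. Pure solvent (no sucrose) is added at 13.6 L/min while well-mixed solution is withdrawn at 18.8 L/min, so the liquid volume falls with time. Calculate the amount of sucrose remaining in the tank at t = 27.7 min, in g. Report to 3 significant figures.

21.1 g

Total volume: dV/dt = Q_in − Q_out = -5.2000 L/min, so V(t) = 802 − 5.2000 t and V(27.7) = 657.96 L.
No sucrose enters, so dm/dt = −Q_out · (m/V).
Separate: dm/m = −Q_out dt/V(t) ⇒ ln(m/m₀) = −(Q_out/(Q_in−Q_out)) ln(V/V₀).
m = m₀ (V₀/V)^(Q_out/(Q_in−Q_out)) = 43.1 × (802/657.96)^(-3.6154) = 21.069 g.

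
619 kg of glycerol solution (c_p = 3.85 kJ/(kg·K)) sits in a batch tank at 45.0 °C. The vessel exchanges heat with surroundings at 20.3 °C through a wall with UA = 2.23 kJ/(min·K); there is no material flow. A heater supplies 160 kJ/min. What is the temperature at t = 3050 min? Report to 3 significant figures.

Lumped-capacitance energy balance: M c_p dT/dt = UA(T_amb − T) + Q̇.
dT/dt = (T_ss − T)/τ with T_ss = T_amb + Q̇/UA = 20.3 + 160/2.23 = 92.049 °C, τ = M c_p/UA = 619·3.85/2.23 = 1068.7 min.
This is linear first-order; T(t) = T_ss + (T₀ − T_ss) e^(−t/τ).
T(3050) = 92.049 + (-47.049)·0.057614 = 89.338 °C.

89.3 °C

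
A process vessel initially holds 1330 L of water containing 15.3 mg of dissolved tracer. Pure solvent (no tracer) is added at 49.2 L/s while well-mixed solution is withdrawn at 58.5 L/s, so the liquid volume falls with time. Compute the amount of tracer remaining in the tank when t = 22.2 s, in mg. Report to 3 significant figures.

5.29 mg

Total volume: dV/dt = Q_in − Q_out = -9.3000 L/s, so V(t) = 1330 − 9.3000 t and V(22.2) = 1123.5 L.
Solute balance: dm/dt = 0 − Q_out C = −Q_out m/V(t).
Separate: dm/m = −Q_out dt/V(t) ⇒ ln(m/m₀) = −(Q_out/(Q_in−Q_out)) ln(V/V₀).
m = m₀ (V₀/V)^(Q_out/(Q_in−Q_out)) = 15.3 × (1330/1123.5)^(-6.2903) = 5.2947 mg.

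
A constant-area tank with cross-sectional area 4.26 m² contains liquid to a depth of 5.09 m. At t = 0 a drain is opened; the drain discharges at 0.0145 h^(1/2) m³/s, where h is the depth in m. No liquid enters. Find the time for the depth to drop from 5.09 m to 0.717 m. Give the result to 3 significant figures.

Unsteady balance on liquid volume: A dh/dt = −0.0145 √h.
∫ h^(−1/2) dh = −(0.0145/A) ∫ dt, giving 2√h = 2√h₀ − (0.0145/A) t.
t = 2A(√h₀ − √h)/0.0145 = 2·4.26·(√5.09 − √0.717)/0.0145
  = 8.5200 × (2.2561 − 0.84676) / 0.0145 = 828.11 s.

828 s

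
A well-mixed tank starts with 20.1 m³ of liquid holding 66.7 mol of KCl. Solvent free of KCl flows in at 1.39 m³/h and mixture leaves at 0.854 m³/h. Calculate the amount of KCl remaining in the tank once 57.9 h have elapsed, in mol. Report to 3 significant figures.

15.1 mol

Let m(t) be the amount of KCl. Volume: V(t) = V₀ + (Q_in − Q_out) t = 20.1 + 0.53600 t; V(57.9) = 51.134 m³.
No KCl enters, so dm/dt = −Q_out · (m/V).
Separate: dm/m = −Q_out dt/V(t) ⇒ ln(m/m₀) = −(Q_out/(Q_in−Q_out)) ln(V/V₀).
m = m₀ (V₀/V)^(Q_out/(Q_in−Q_out)) = 66.7 × (20.1/51.134)^(1.5933) = 15.067 mol.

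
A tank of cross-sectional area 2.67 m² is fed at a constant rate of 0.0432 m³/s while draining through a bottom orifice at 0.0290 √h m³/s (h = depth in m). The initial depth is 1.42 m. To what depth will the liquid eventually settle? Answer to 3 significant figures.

2.22 m

Level balance: A dh/dt = 0.0432 − 0.0290 √h. Setting dh/dt = 0:
Q_in = 0.0290 √h_ss ⇒ √h_ss = 0.0432/0.0290 = 1.4897.
h_ss = 1.4897² = 2.2191 m. (Since h₀ = 1.42 m < h_ss, the level will rise toward this value.)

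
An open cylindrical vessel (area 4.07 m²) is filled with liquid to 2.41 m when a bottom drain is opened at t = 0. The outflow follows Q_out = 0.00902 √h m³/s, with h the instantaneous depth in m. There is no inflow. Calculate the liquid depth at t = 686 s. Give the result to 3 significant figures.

0.628 m

With no inflow, A dh/dt = −0.00902 √h.
Separate and integrate: 2(√h − √h₀) = −(0.00902/A) t.
√h = √2.41 − 0.00902·686/(2·4.07) = 1.5524 − 0.76016 = 0.79226.
h = 0.79226² = 0.62767 m.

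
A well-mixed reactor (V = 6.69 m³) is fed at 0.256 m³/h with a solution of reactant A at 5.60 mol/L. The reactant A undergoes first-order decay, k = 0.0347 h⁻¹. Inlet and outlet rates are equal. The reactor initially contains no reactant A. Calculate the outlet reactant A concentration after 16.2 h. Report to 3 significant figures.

V dC/dt = Q(C_in − C) − k V C.
This is linear with rate a = Q/V + k = 0.072966 h⁻¹.
C_ss = Q C_in/(Q + kV) = 2.9368 mol/L; C(t) = C_ss + (C₀ − C_ss) e^(−a t).
C(16.2) = 2.9368 + (-2.9368)·e^(−0.072966·16.2) = 2.9368 + (-2.9368)·0.30665 = 2.0363 mol/L.

2.04 mol/L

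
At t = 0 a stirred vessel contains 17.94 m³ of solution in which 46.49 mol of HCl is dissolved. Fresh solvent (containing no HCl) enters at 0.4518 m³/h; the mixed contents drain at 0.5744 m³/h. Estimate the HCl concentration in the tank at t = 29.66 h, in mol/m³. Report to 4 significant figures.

1.125 mol/m³

Total volume: dV/dt = Q_in − Q_out = -0.122600 m³/h, so V(t) = 17.94 − 0.122600 t and V(29.66) = 14.3037 m³.
Solute balance: dm/dt = 0 − Q_out C = −Q_out m/V(t).
Separate: dm/m = −Q_out dt/V(t) ⇒ ln(m/m₀) = −(Q_out/(Q_in−Q_out)) ln(V/V₀).
m = m₀ (V₀/V)^(Q_out/(Q_in−Q_out)) = 46.49 × (17.94/14.3037)^(-4.68515) = 16.0864 mol.
C = m/V = 16.0864/14.3037 = 1.12464 mol/m³.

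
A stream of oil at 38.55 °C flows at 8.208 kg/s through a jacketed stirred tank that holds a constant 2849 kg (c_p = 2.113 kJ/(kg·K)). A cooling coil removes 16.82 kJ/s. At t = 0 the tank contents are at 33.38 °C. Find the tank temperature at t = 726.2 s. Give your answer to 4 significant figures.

37.06 °C

M c_p dT/dt = ṁ c_p (T_in − T) − Q̇.
τ = M/ṁ = 347.100 s; T_ss = T_in − Q̇/(ṁ c_p) = 38.55 − 16.82/(8.208·2.113) = 37.5802 °C.
Integrating: T(t) = T_ss + (T₀ − T_ss) e^(−t/τ).
T(726.2) = 37.5802 + (-4.20018)·e^(−726.2/347.100) = 37.5802 + (-4.20018)·0.123417 = 37.0618 °C.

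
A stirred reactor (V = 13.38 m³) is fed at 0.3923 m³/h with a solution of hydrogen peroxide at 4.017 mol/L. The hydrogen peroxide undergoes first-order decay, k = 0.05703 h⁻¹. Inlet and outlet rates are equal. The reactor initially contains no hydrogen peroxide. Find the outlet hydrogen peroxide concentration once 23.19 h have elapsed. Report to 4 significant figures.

Species balance: V dC/dt = Q C_in − Q C − k V C.
This is linear with rate a = Q/V + k = 0.0863499 h⁻¹.
C_ss = Q C_in/(Q + kV) = 1.36396 mol/L; C(t) = C_ss + (C₀ − C_ss) e^(−a t).
C(23.19) = 1.36396 + (-1.36396)·e^(−0.0863499·23.19) = 1.36396 + (-1.36396)·0.135004 = 1.17982 mol/L.

1.180 mol/L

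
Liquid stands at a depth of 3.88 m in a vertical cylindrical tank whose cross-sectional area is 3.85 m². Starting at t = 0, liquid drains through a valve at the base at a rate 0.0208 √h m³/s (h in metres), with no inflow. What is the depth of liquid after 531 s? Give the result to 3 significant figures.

0.287 m

A dh/dt = −Q_out = −0.0208 √h.
Separate and integrate: 2(√h − √h₀) = −(0.0208/A) t.
√h = √3.88 − 0.0208·531/(2·3.85) = 1.9698 − 1.4344 = 0.53538.
h = 0.53538² = 0.28663 m.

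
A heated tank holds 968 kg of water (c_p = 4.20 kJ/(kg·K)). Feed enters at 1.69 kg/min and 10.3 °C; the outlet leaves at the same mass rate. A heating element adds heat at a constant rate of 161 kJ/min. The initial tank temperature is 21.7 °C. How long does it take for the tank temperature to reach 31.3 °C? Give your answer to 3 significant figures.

1090 min

Heat balance on the well-mixed liquid: M c_p dT/dt = ṁ c_p (T_in − T) + 161.
τ = M/ṁ = 572.78 min; T_ss = T_in + Q̇/(ṁ c_p) = 32.982 °C.
T(t) = T_ss + (T₀ − T_ss) e^(−t/τ). Set T = 31.3:
e^(−t/τ) = (31.3 − 32.982)/(21.7 − 32.982) = 0.14912
t = −572.78 · ln(0.14912) = 1090.0 min.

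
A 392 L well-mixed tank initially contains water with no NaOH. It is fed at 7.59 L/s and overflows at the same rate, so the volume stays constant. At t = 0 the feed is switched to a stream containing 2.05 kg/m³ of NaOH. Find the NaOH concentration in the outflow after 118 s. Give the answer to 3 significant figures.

Mass balance on the solute (V constant): V dC/dt = Q(C_in − C).
So dC/dt = (C_in − C)/τ with τ = V/Q = 392/7.59 = 51.647 s.
This is linear first-order; C(t) = C_in + (C₀ − C_in) e^(−t/τ).
C(118) = 2.05 + (0 − 2.05)·e^(−118/51.647) = 2.05 + (-2.0500)·0.10180 = 1.8413 kg/m³.

1.84 kg/m³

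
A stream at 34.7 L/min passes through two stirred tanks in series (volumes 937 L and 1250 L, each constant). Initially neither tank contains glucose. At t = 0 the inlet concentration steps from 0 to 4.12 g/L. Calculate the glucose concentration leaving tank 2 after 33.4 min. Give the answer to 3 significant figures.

Each tank obeys Vᵢ dCᵢ/dt = Q(Cᵢ₋₁ − Cᵢ), so τᵢ = Vᵢ/Q.
τ₁ = 937/34.7 = 27.003 min; τ₂ = 1250/34.7 = 36.023 min.
Tank 1: C₁ = C_in(1 − e^(−t/τ₁)). Tank 2 (τ₁ ≠ τ₂): C₂ = C_in[1 − (τ₁ e^(−t/τ₁) − τ₂ e^(−t/τ₂))/(τ₁ − τ₂)].
At t = 33.4: e^(−t/τ₁) = 0.29028, e^(−t/τ₂) = 0.39567.
C₂ = 4.12·[1 − (27.003·0.29028 − 36.023·0.39567)/(-9.0202)] = 4.12·0.28885 = 1.1901 g/L.

1.19 g/L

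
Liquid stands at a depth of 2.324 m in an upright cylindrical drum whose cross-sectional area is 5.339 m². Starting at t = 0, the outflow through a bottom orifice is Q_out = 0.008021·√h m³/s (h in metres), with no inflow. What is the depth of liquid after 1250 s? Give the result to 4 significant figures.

0.3428 m

Accumulation of liquid (constant cross-section A): A dh/dt = −0.008021 √h.
This is separable: 2 d(√h)/dt = −0.008021/A, so √h = √h₀ − (0.008021/(2A)) t.
√h = √2.324 − 0.008021·1250/(2·5.339) = 1.52447 − 0.938963 = 0.585504.
h = 0.585504² = 0.342815 m.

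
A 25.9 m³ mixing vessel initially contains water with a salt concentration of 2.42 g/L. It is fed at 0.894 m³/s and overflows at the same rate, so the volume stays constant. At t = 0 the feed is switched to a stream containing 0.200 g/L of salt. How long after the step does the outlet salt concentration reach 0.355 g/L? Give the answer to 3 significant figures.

Species balance: V dC/dt = Q(C_in − C) ⇒ τ = V/Q = 28.971 s.
C(t) = C_in + (C₀ − C_in) e^(−t/τ). Set C = 0.355 and solve for t:
e^(−t/τ) = (C − C_in)/(C₀ − C_in) = (0.355 − 0.200)/(2.42 − 0.200) = 0.069820
t = −τ ln(…) = 28.971 × 2.6618 = 77.116 s.

77.1 s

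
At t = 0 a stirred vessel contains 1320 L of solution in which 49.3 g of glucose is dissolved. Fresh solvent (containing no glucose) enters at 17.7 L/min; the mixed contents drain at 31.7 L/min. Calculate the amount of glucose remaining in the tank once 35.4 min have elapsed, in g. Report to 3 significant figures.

Let m(t) be the amount of glucose. Volume: V(t) = V₀ + (Q_in − Q_out) t = 1320 − 14.000 t; V(35.4) = 824.40 L.
No glucose enters, so dm/dt = −Q_out · (m/V).
Separate: dm/m = −Q_out dt/V(t) ⇒ ln(m/m₀) = −(Q_out/(Q_in−Q_out)) ln(V/V₀).
m = m₀ (V₀/V)^(Q_out/(Q_in−Q_out)) = 49.3 × (1320/824.40)^(-2.2643) = 16.980 g.

17.0 g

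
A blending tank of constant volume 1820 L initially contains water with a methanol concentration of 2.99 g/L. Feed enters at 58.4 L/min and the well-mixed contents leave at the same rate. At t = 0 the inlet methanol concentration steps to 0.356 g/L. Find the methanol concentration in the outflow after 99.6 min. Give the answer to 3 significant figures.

0.464 g/L

Accumulation = in − out for the solute gives V dC/dt = Q(C_in − C).
Rewrite as dC/dt + C/τ = C_in/τ, τ = V/Q = 31.164 min.
Solution: C(t) = C_in + (C₀ − C_in) e^(−t/τ).
C(99.6) = 0.356 + (2.99 − 0.356)·e^(−99.6/31.164) = 0.356 + (2.6340)·0.040927 = 0.46380 g/L.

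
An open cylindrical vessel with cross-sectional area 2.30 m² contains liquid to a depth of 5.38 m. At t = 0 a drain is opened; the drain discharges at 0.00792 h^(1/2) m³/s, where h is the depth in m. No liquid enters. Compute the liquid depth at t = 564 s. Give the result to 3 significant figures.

1.82 m

With no inflow, A dh/dt = −0.00792 √h.
Separate and integrate: 2(√h − √h₀) = −(0.00792/A) t.
√h = √5.38 − 0.00792·564/(2·2.30) = 2.3195 − 0.97106 = 1.3484.
h = 1.3484² = 1.8182 m.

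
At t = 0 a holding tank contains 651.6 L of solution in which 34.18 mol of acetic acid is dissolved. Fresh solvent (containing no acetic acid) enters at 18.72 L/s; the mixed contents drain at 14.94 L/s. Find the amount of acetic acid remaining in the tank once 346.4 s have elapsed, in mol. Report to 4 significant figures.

Total volume: dV/dt = Q_in − Q_out = 3.78000 L/s, so V(t) = 651.6 + 3.78000 t and V(346.4) = 1960.99 L.
No acetic acid enters, so dm/dt = −Q_out · (m/V).
Separate: dm/m = −Q_out dt/V(t) ⇒ ln(m/m₀) = −(Q_out/(Q_in−Q_out)) ln(V/V₀).
m = m₀ (V₀/V)^(Q_out/(Q_in−Q_out)) = 34.18 × (651.6/1960.99)^(3.95238) = 0.439115 mol.

0.4391 mol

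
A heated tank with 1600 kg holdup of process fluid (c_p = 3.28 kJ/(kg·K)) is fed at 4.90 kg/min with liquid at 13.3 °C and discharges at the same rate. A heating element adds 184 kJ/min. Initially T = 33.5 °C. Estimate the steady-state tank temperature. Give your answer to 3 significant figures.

M c_p dT/dt = ṁ c_p (T_in − T) + Q̇.
At steady state dT/dt = 0 ⇒ T_ss = T_in + Q̇/(ṁ c_p) = 13.3 + 184/(4.90·3.28) = 24.748 °C.

24.7 °C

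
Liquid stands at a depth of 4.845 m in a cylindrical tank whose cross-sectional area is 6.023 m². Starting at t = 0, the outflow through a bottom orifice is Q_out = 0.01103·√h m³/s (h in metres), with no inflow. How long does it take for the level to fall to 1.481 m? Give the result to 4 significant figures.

1075 s

A dh/dt = −Q_out = −0.01103 √h.
∫ h^(−1/2) dh = −(0.01103/A) ∫ dt, giving 2√h = 2√h₀ − (0.01103/A) t.
t = 2A(√h₀ − √h)/0.01103 = 2·6.023·(√4.845 − √1.481)/0.01103
  = 12.0460 × (2.20114 − 1.21696) / 0.01103 = 1074.83 s.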